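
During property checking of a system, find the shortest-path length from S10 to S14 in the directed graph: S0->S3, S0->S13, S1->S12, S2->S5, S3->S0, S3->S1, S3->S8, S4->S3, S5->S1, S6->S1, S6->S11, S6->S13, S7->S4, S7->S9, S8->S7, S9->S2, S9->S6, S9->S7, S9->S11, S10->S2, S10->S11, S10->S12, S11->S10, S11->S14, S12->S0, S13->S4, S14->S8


BFS layer-by-layer from S10:
  dist 0: {S10}
  dist 1: {S2, S11, S12}
  dist 2: {S0, S5, S14}
  -> S14 reached at distance 2
Shortest path length = 2

2


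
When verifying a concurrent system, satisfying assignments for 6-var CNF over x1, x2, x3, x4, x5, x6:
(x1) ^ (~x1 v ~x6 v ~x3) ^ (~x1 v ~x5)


CNF with 3 clauses over 6 vars (64 assignments).
An assignment satisfies CNF iff every clause has >=1 true literal.
Check each row (bits = x1,x2,x3,x4,x5,x6; clause T/F shown):
  row 0 [000000]: clauses=FTT -> 0
  row 1 [000001]: clauses=FTT -> 0
  row 2 [000010]: clauses=FTT -> 0
  row 3 [000011]: clauses=FTT -> 0
  row 4 [000100]: clauses=FTT -> 0
  (every remaining row is evaluated the same way; all 64 results are listed next)
Full result column, 8 rows per line (x1,x2,x3 fixed per line; x4,x5,x6 runs 000..111 left to right):
  rows 0-7 [x1,x2,x3=000]: 00000000  (ones: 0)
  rows 8-15 [x1,x2,x3=001]: 00000000  (ones: 0)
  rows 16-23 [x1,x2,x3=010]: 00000000  (ones: 0)
  rows 24-31 [x1,x2,x3=011]: 00000000  (ones: 0)
  rows 32-39 [x1,x2,x3=100]: 11001100  (ones: 4)
  rows 40-47 [x1,x2,x3=101]: 10001000  (ones: 2)
  rows 48-55 [x1,x2,x3=110]: 11001100  (ones: 4)
  rows 56-63 [x1,x2,x3=111]: 10001000  (ones: 2)
Satisfying assignments = 0+0+0+0+4+2+4+2 = 12

12


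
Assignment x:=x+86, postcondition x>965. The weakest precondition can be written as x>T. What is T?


Formula: wp(x:=E, P) = P[E/x] (substitute E for x in postcondition)
Step 1: Postcondition: x>965
Step 2: Substitute x+86 for x: x+86>965
Step 3: Solve for x: x > 965-86 = 879

879


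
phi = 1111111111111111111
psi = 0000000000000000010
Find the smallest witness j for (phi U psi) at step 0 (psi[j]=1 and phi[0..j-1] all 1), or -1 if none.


(phi U psi) at 0: need smallest j with psi[j]=1 and phi[i]=1 for all i in [0,j).
Scan from step 0:
  step 0: phi=1, psi=0 -> continue
  step 1: phi=1, psi=0 -> continue
  step 2: phi=1, psi=0 -> continue
  step 3: phi=1, psi=0 -> continue
  step 17: psi=1 and phi held for [0,17) -> witness found
Witness step = 17

17


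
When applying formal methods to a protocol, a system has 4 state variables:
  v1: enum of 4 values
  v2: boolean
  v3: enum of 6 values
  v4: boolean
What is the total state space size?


State space = product of domain sizes of all variables.
Domain sizes:
  v1 (enum of 4 values): 4
  v2 (boolean): 2
  v3 (enum of 6 values): 6
  v4 (boolean): 2
Product = 4 * 2 * 6 * 2 = 96

96


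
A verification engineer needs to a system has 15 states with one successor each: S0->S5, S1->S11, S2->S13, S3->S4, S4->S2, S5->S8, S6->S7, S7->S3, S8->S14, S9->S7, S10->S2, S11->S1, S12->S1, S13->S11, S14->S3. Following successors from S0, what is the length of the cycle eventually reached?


Trace from S0 until a state repeats:
  S0 -> S5 -> S8 -> S14 -> S3 -> S4 -> S2 -> S13 -> S11 -> S1 -> S11
S11 first seen at step 8, revisited at step 10.
Cycle length = 10 - 8 = 2

2


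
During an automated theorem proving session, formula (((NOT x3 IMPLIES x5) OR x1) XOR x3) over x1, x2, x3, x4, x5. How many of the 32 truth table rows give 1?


Formula: (((NOT x3 IMPLIES x5) OR x1) XOR x3) over 5 vars (32 rows)
Evaluate each row (x1, x2, x3, x4, x5 as bits, MSB first):
  row 0 [00000]: (((NOT 0 IMPLIES 0) OR 0) XOR 0) -> 0
  row 1 [00001]: (((NOT 0 IMPLIES 1) OR 0) XOR 0) -> 1
  row 2 [00010]: (((NOT 0 IMPLIES 0) OR 0) XOR 0) -> 0
  row 3 [00011]: (((NOT 0 IMPLIES 1) OR 0) XOR 0) -> 1
  row 4 [00100]: (((NOT 1 IMPLIES 0) OR 0) XOR 1) -> 0
  row 5 [00101]: (((NOT 1 IMPLIES 1) OR 0) XOR 1) -> 0
  row 6 [00110]: (((NOT 1 IMPLIES 0) OR 0) XOR 1) -> 0
  row 7 [00111]: (((NOT 1 IMPLIES 1) OR 0) XOR 1) -> 0
  row 8 [01000]: (((NOT 0 IMPLIES 0) OR 0) XOR 0) -> 0
  row 9 [01001]: (((NOT 0 IMPLIES 1) OR 0) XOR 0) -> 1
  row 10 [01010]: (((NOT 0 IMPLIES 0) OR 0) XOR 0) -> 0
  row 11 [01011]: (((NOT 0 IMPLIES 1) OR 0) XOR 0) -> 1
  row 12 [01100]: (((NOT 1 IMPLIES 0) OR 0) XOR 1) -> 0
  row 13 [01101]: (((NOT 1 IMPLIES 1) OR 0) XOR 1) -> 0
  row 14 [01110]: (((NOT 1 IMPLIES 0) OR 0) XOR 1) -> 0
  row 15 [01111]: (((NOT 1 IMPLIES 1) OR 0) XOR 1) -> 0
  row 16 [10000]: (((NOT 0 IMPLIES 0) OR 1) XOR 0) -> 1
  row 17 [10001]: (((NOT 0 IMPLIES 1) OR 1) XOR 0) -> 1
  row 18 [10010]: (((NOT 0 IMPLIES 0) OR 1) XOR 0) -> 1
  row 19 [10011]: (((NOT 0 IMPLIES 1) OR 1) XOR 0) -> 1
  row 20 [10100]: (((NOT 1 IMPLIES 0) OR 1) XOR 1) -> 0
  row 21 [10101]: (((NOT 1 IMPLIES 1) OR 1) XOR 1) -> 0
  row 22 [10110]: (((NOT 1 IMPLIES 0) OR 1) XOR 1) -> 0
  row 23 [10111]: (((NOT 1 IMPLIES 1) OR 1) XOR 1) -> 0
  row 24 [11000]: (((NOT 0 IMPLIES 0) OR 1) XOR 0) -> 1
  row 25 [11001]: (((NOT 0 IMPLIES 1) OR 1) XOR 0) -> 1
  row 26 [11010]: (((NOT 0 IMPLIES 0) OR 1) XOR 0) -> 1
  row 27 [11011]: (((NOT 0 IMPLIES 1) OR 1) XOR 0) -> 1
  row 28 [11100]: (((NOT 1 IMPLIES 0) OR 1) XOR 1) -> 0
  row 29 [11101]: (((NOT 1 IMPLIES 1) OR 1) XOR 1) -> 0
  row 30 [11110]: (((NOT 1 IMPLIES 0) OR 1) XOR 1) -> 0
  row 31 [11111]: (((NOT 1 IMPLIES 1) OR 1) XOR 1) -> 0
Full result column, 8 rows per line (x1,x2 fixed per line; x3,x4,x5 runs 000..111 left to right):
  rows 0-7 [x1,x2=00]: 01010000  (ones: 2)
  rows 8-15 [x1,x2=01]: 01010000  (ones: 2)
  rows 16-23 [x1,x2=10]: 11110000  (ones: 4)
  rows 24-31 [x1,x2=11]: 11110000  (ones: 4)
Count of 1-rows = 2+2+4+4 = 12

12


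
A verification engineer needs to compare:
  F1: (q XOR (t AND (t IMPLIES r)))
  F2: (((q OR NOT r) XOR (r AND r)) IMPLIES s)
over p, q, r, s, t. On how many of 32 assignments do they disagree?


F1 = (q XOR (t AND (t IMPLIES r)))
F2 = (((q OR NOT r) XOR (r AND r)) IMPLIES s)
Evaluate both on each of 32 rows (bits = p,q,r,s,t):
  row 0 [00000]: F1=0 F2=0 -> 0
  row 1 [00001]: F1=0 F2=0 -> 0
  row 2 [00010]: F1=0 F2=1 (differ) -> 1
  row 3 [00011]: F1=0 F2=1 (differ) -> 1
  row 4 [00100]: F1=0 F2=0 -> 0
  row 5 [00101]: F1=1 F2=0 (differ) -> 1
  row 6 [00110]: F1=0 F2=1 (differ) -> 1
  row 7 [00111]: F1=1 F2=1 -> 0
  row 8 [01000]: F1=1 F2=0 (differ) -> 1
  row 9 [01001]: F1=1 F2=0 (differ) -> 1
  row 10 [01010]: F1=1 F2=1 -> 0
  row 11 [01011]: F1=1 F2=1 -> 0
  row 12 [01100]: F1=1 F2=1 -> 0
  row 13 [01101]: F1=0 F2=1 (differ) -> 1
  row 14 [01110]: F1=1 F2=1 -> 0
  row 15 [01111]: F1=0 F2=1 (differ) -> 1
  row 16 [10000]: F1=0 F2=0 -> 0
  row 17 [10001]: F1=0 F2=0 -> 0
  row 18 [10010]: F1=0 F2=1 (differ) -> 1
  row 19 [10011]: F1=0 F2=1 (differ) -> 1
  row 20 [10100]: F1=0 F2=0 -> 0
  row 21 [10101]: F1=1 F2=0 (differ) -> 1
  row 22 [10110]: F1=0 F2=1 (differ) -> 1
  row 23 [10111]: F1=1 F2=1 -> 0
  row 24 [11000]: F1=1 F2=0 (differ) -> 1
  row 25 [11001]: F1=1 F2=0 (differ) -> 1
  row 26 [11010]: F1=1 F2=1 -> 0
  row 27 [11011]: F1=1 F2=1 -> 0
  row 28 [11100]: F1=1 F2=1 -> 0
  row 29 [11101]: F1=0 F2=1 (differ) -> 1
  row 30 [11110]: F1=1 F2=1 -> 0
  row 31 [11111]: F1=0 F2=1 (differ) -> 1
Full result column, 8 rows per line (p,q fixed per line; r,s,t runs 000..111 left to right):
  rows 0-7 [p,q=00]: 00110110  (ones: 4)
  rows 8-15 [p,q=01]: 11000101  (ones: 4)
  rows 16-23 [p,q=10]: 00110110  (ones: 4)
  rows 24-31 [p,q=11]: 11000101  (ones: 4)
Disagreements = 4+4+4+4 = 16

16


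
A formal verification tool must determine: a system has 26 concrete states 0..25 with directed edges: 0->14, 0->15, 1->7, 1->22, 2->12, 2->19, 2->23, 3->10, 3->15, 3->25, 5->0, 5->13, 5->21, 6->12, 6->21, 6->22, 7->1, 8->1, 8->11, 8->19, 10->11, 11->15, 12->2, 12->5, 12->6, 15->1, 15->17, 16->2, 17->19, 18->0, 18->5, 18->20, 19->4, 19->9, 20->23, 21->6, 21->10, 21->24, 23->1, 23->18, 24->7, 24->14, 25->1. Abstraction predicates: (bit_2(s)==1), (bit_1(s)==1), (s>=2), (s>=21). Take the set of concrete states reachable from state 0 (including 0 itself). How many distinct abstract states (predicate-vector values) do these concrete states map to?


BFS from 0:
Concrete reachable: {0, 1, 4, 7, 9, 14, 15, 17, 19, 22}
Abstract via predicates (bit_2(s)==1), (bit_1(s)==1), (s>=2), (s>=21):
  (0,0,0,0) <- {0, 1}
  (0,0,1,0) <- {9, 17}
  (0,1,1,0) <- {19}
  (1,0,1,0) <- {4}
  (1,1,1,0) <- {7, 14, 15}
  (1,1,1,1) <- {22}
Distinct abstract states = 6

6


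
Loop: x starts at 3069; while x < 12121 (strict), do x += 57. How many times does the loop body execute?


Step 1: x goes from 3069 toward 12121 by 57; the body runs while x<12121, so iterations = ceil((bound-start)/step)
Step 2: Distance=9052
Step 3: ceil(9052/57)=159

159


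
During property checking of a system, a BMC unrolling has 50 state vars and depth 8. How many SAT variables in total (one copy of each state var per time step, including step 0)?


BMC unrolls to depth k, creating one copy of each state var for steps 0..k.
Step count = 8 + 1 = 9 (steps 0 through 8)
Vars per step = 50
Total = 50 * 9 = 450

450


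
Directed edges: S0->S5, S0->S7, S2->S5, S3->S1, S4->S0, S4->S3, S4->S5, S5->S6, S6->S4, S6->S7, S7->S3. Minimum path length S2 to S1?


BFS layer-by-layer from S2:
  dist 0: {S2}
  dist 1: {S5}
  dist 2: {S6}
  dist 3: {S4, S7}
  dist 4: {S0, S3}
  dist 5: {S1}
  -> S1 reached at distance 5
Shortest path length = 5

5


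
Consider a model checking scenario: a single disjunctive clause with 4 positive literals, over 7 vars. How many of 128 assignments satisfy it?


Step 1: Total=2^7=128
Step 2: Unsat when all 4 false: 2^3=8
Step 3: Sat=128-8=120

120


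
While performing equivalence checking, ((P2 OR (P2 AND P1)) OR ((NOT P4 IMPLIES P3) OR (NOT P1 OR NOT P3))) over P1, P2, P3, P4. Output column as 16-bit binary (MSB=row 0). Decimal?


Formula: ((P2 OR (P2 AND P1)) OR ((NOT P4 IMPLIES P3) OR (NOT P1 OR NOT P3))) over P1, P2, P3, P4 (16 rows)
Evaluate each row (bits = P1,P2,P3,P4, MSB first):
  row 0 [0000]: ((0 OR (0 AND 0)) OR ((NOT 0 IMPLIES 0) OR (NOT 0 OR NOT 0))) -> 1
  row 1 [0001]: ((0 OR (0 AND 0)) OR ((NOT 1 IMPLIES 0) OR (NOT 0 OR NOT 0))) -> 1
  row 2 [0010]: ((0 OR (0 AND 0)) OR ((NOT 0 IMPLIES 1) OR (NOT 0 OR NOT 1))) -> 1
  row 3 [0011]: ((0 OR (0 AND 0)) OR ((NOT 1 IMPLIES 1) OR (NOT 0 OR NOT 1))) -> 1
  row 4 [0100]: ((1 OR (1 AND 0)) OR ((NOT 0 IMPLIES 0) OR (NOT 0 OR NOT 0))) -> 1
  row 5 [0101]: ((1 OR (1 AND 0)) OR ((NOT 1 IMPLIES 0) OR (NOT 0 OR NOT 0))) -> 1
  row 6 [0110]: ((1 OR (1 AND 0)) OR ((NOT 0 IMPLIES 1) OR (NOT 0 OR NOT 1))) -> 1
  row 7 [0111]: ((1 OR (1 AND 0)) OR ((NOT 1 IMPLIES 1) OR (NOT 0 OR NOT 1))) -> 1
  row 8 [1000]: ((0 OR (0 AND 1)) OR ((NOT 0 IMPLIES 0) OR (NOT 1 OR NOT 0))) -> 1
  row 9 [1001]: ((0 OR (0 AND 1)) OR ((NOT 1 IMPLIES 0) OR (NOT 1 OR NOT 0))) -> 1
  row 10 [1010]: ((0 OR (0 AND 1)) OR ((NOT 0 IMPLIES 1) OR (NOT 1 OR NOT 1))) -> 1
  row 11 [1011]: ((0 OR (0 AND 1)) OR ((NOT 1 IMPLIES 1) OR (NOT 1 OR NOT 1))) -> 1
  row 12 [1100]: ((1 OR (1 AND 1)) OR ((NOT 0 IMPLIES 0) OR (NOT 1 OR NOT 0))) -> 1
  row 13 [1101]: ((1 OR (1 AND 1)) OR ((NOT 1 IMPLIES 0) OR (NOT 1 OR NOT 0))) -> 1
  row 14 [1110]: ((1 OR (1 AND 1)) OR ((NOT 0 IMPLIES 1) OR (NOT 1 OR NOT 1))) -> 1
  row 15 [1111]: ((1 OR (1 AND 1)) OR ((NOT 1 IMPLIES 1) OR (NOT 1 OR NOT 1))) -> 1
Full result column, 4 rows per line (P1,P2 fixed per line; P3,P4 runs 00..11 left to right):
  rows 0-3 [P1,P2=00]: 1111  = hex F
  rows 4-7 [P1,P2=01]: 1111  = hex F
  rows 8-11 [P1,P2=10]: 1111  = hex F
  rows 12-15 [P1,P2=11]: 1111  = hex F
Output column (row 0 .. row 15) = 1111111111111111
Output column grouped in 4s = 1111 1111 1111 1111 = 0xFFFF
Convert to decimal digit by digit (value = value*16 + digit):
  F -> 15
  15*16 + 15 (F) = 255
  255*16 + 15 (F) = 4095
  4095*16 + 15 (F) = 65535
Decimal = 65535

65535


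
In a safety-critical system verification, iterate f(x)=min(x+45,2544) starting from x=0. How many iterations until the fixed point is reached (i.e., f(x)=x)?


Step 1: x=0, cap=2544, increment=45
Step 2: x grows by 45 each step until capped at 2544; fixed point is x=2544
Step 3: iterations = ceil(2544/45) = 57

57


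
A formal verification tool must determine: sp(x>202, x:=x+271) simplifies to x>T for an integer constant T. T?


Formula: sp(P, x:=E) = exists old_x. (x = E[old_x/x]) AND P[old_x/x] (old_x is the value of x before the assignment; eliminate old_x by solving x = E[old_x/x] for old_x)
Step 1: Precondition P: x>202, i.e. old_x > 202
Step 2: Assignment gives x = old_x + 271, so old_x = x - 271
Step 3: Substitute into P: x - 271 > 202
Step 4: Simplify: x > 202+271 = 473

473


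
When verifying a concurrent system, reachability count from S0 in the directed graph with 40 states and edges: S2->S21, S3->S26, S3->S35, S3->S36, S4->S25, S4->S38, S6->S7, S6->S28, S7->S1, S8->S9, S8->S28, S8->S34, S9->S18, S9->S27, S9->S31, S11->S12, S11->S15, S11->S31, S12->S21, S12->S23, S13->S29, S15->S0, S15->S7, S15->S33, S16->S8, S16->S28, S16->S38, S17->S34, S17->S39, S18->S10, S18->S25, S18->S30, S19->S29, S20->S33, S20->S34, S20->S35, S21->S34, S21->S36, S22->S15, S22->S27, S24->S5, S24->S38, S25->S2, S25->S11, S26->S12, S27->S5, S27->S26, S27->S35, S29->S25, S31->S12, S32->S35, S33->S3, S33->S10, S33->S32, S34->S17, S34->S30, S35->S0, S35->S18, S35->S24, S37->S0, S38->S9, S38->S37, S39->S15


BFS from S0:
  layer 0: {S0}
Reachable set: {S0}
Count = 1

1


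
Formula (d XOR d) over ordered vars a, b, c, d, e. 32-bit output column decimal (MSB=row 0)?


Formula: (d XOR d) over a, b, c, d, e (32 rows)
Evaluate each row (bits = a,b,c,d,e, MSB first):
  row 0 [00000]: (0 XOR 0) -> 0
  row 1 [00001]: (0 XOR 0) -> 0
  row 2 [00010]: (1 XOR 1) -> 0
  row 3 [00011]: (1 XOR 1) -> 0
  row 4 [00100]: (0 XOR 0) -> 0
  row 5 [00101]: (0 XOR 0) -> 0
  row 6 [00110]: (1 XOR 1) -> 0
  row 7 [00111]: (1 XOR 1) -> 0
  row 8 [01000]: (0 XOR 0) -> 0
  row 9 [01001]: (0 XOR 0) -> 0
  row 10 [01010]: (1 XOR 1) -> 0
  row 11 [01011]: (1 XOR 1) -> 0
  row 12 [01100]: (0 XOR 0) -> 0
  row 13 [01101]: (0 XOR 0) -> 0
  row 14 [01110]: (1 XOR 1) -> 0
  row 15 [01111]: (1 XOR 1) -> 0
  row 16 [10000]: (0 XOR 0) -> 0
  row 17 [10001]: (0 XOR 0) -> 0
  row 18 [10010]: (1 XOR 1) -> 0
  row 19 [10011]: (1 XOR 1) -> 0
  row 20 [10100]: (0 XOR 0) -> 0
  row 21 [10101]: (0 XOR 0) -> 0
  row 22 [10110]: (1 XOR 1) -> 0
  row 23 [10111]: (1 XOR 1) -> 0
  row 24 [11000]: (0 XOR 0) -> 0
  row 25 [11001]: (0 XOR 0) -> 0
  row 26 [11010]: (1 XOR 1) -> 0
  row 27 [11011]: (1 XOR 1) -> 0
  row 28 [11100]: (0 XOR 0) -> 0
  row 29 [11101]: (0 XOR 0) -> 0
  row 30 [11110]: (1 XOR 1) -> 0
  row 31 [11111]: (1 XOR 1) -> 0
Full result column, 4 rows per line (a,b,c fixed per line; d,e runs 00..11 left to right):
  rows 0-3 [a,b,c=000]: 0000  = hex 0
  rows 4-7 [a,b,c=001]: 0000  = hex 0
  rows 8-11 [a,b,c=010]: 0000  = hex 0
  rows 12-15 [a,b,c=011]: 0000  = hex 0
  rows 16-19 [a,b,c=100]: 0000  = hex 0
  rows 20-23 [a,b,c=101]: 0000  = hex 0
  rows 24-27 [a,b,c=110]: 0000  = hex 0
  rows 28-31 [a,b,c=111]: 0000  = hex 0
Output column (row 0 .. row 31) = 00000000000000000000000000000000
Output column grouped in 4s = 0000 0000 0000 0000 0000 0000 0000 0000 = 0x00000000
Convert to decimal digit by digit (value = value*16 + digit):
  0 -> 0
  0*16 + 0 = 0
  0*16 + 0 = 0
  0*16 + 0 = 0
  0*16 + 0 = 0
  0*16 + 0 = 0
  0*16 + 0 = 0
  0*16 + 0 = 0
Decimal = 0

0


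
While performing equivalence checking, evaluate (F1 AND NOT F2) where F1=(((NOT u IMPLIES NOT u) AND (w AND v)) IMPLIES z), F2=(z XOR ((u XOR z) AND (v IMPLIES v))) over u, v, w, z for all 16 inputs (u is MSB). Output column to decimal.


F1 = (((NOT u IMPLIES NOT u) AND (w AND v)) IMPLIES z)
F2 = (z XOR ((u XOR z) AND (v IMPLIES v)))
Counterexample to F1=>F2 is where F1=1 and F2=0.
Evaluate each row (bits = u,v,w,z, MSB first):
  row 0 [0000]: F1=1 F2=0 -> F1&~F2 -> 1
  row 1 [0001]: F1=1 F2=0 -> F1&~F2 -> 1
  row 2 [0010]: F1=1 F2=0 -> F1&~F2 -> 1
  row 3 [0011]: F1=1 F2=0 -> F1&~F2 -> 1
  row 4 [0100]: F1=1 F2=0 -> F1&~F2 -> 1
  row 5 [0101]: F1=1 F2=0 -> F1&~F2 -> 1
  row 6 [0110]: F1=0 F2=0 -> F1&~F2 -> 0
  row 7 [0111]: F1=1 F2=0 -> F1&~F2 -> 1
  row 8 [1000]: F1=1 F2=1 -> F1&~F2 -> 0
  row 9 [1001]: F1=1 F2=1 -> F1&~F2 -> 0
  row 10 [1010]: F1=1 F2=1 -> F1&~F2 -> 0
  row 11 [1011]: F1=1 F2=1 -> F1&~F2 -> 0
  row 12 [1100]: F1=1 F2=1 -> F1&~F2 -> 0
  row 13 [1101]: F1=1 F2=1 -> F1&~F2 -> 0
  row 14 [1110]: F1=0 F2=1 -> F1&~F2 -> 0
  row 15 [1111]: F1=1 F2=1 -> F1&~F2 -> 0
Full result column, 4 rows per line (u,v fixed per line; w,z runs 00..11 left to right):
  rows 0-3 [u,v=00]: 1111  = hex F
  rows 4-7 [u,v=01]: 1101  = hex D
  rows 8-11 [u,v=10]: 0000  = hex 0
  rows 12-15 [u,v=11]: 0000  = hex 0
Counterexample vector (row 0 .. row 15) = 1111110100000000
Output column grouped in 4s = 1111 1101 0000 0000 = 0xFD00
Convert to decimal digit by digit (value = value*16 + digit):
  F -> 15
  15*16 + 13 (D) = 253
  253*16 + 0 = 4048
  4048*16 + 0 = 64768
Decimal = 64768

64768


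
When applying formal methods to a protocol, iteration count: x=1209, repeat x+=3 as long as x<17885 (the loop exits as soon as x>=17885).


Step 1: x goes from 1209 toward 17885 by 3; the body runs while x<17885, so iterations = ceil((bound-start)/step)
Step 2: Distance=16676
Step 3: ceil(16676/3)=5559

5559


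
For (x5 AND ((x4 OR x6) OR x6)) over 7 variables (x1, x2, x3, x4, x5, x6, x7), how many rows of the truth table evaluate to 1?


Formula: (x5 AND ((x4 OR x6) OR x6)) over 7 vars (128 rows)
Evaluate each row (x1, x2, x3, x4, x5, x6, x7 as bits, MSB first):
  row 0 [0000000]: (0 AND ((0 OR 0) OR 0)) -> 0
  row 1 [0000001]: (0 AND ((0 OR 0) OR 0)) -> 0
  row 2 [0000010]: (0 AND ((0 OR 1) OR 1)) -> 0
  row 3 [0000011]: (0 AND ((0 OR 1) OR 1)) -> 0
  row 4 [0000100]: (1 AND ((0 OR 0) OR 0)) -> 0
  (every remaining row is evaluated the same way; all 128 results are listed next)
Full result column, 8 rows per line (x1,x2,x3,x4 fixed per line; x5,x6,x7 runs 000..111 left to right):
  rows 0-7 [x1,x2,x3,x4=0000]: 00000011  (ones: 2)
  rows 8-15 [x1,x2,x3,x4=0001]: 00001111  (ones: 4)
  rows 16-23 [x1,x2,x3,x4=0010]: 00000011  (ones: 2)
  rows 24-31 [x1,x2,x3,x4=0011]: 00001111  (ones: 4)
  rows 32-39 [x1,x2,x3,x4=0100]: 00000011  (ones: 2)
  rows 40-47 [x1,x2,x3,x4=0101]: 00001111  (ones: 4)
  rows 48-55 [x1,x2,x3,x4=0110]: 00000011  (ones: 2)
  rows 56-63 [x1,x2,x3,x4=0111]: 00001111  (ones: 4)
  rows 64-71 [x1,x2,x3,x4=1000]: 00000011  (ones: 2)
  rows 72-79 [x1,x2,x3,x4=1001]: 00001111  (ones: 4)
  rows 80-87 [x1,x2,x3,x4=1010]: 00000011  (ones: 2)
  rows 88-95 [x1,x2,x3,x4=1011]: 00001111  (ones: 4)
  rows 96-103 [x1,x2,x3,x4=1100]: 00000011  (ones: 2)
  rows 104-111 [x1,x2,x3,x4=1101]: 00001111  (ones: 4)
  rows 112-119 [x1,x2,x3,x4=1110]: 00000011  (ones: 2)
  rows 120-127 [x1,x2,x3,x4=1111]: 00001111  (ones: 4)
Count of 1-rows = 2+4+2+4+2+4+2+4+2+4+2+4+2+4+2+4 = 48

48


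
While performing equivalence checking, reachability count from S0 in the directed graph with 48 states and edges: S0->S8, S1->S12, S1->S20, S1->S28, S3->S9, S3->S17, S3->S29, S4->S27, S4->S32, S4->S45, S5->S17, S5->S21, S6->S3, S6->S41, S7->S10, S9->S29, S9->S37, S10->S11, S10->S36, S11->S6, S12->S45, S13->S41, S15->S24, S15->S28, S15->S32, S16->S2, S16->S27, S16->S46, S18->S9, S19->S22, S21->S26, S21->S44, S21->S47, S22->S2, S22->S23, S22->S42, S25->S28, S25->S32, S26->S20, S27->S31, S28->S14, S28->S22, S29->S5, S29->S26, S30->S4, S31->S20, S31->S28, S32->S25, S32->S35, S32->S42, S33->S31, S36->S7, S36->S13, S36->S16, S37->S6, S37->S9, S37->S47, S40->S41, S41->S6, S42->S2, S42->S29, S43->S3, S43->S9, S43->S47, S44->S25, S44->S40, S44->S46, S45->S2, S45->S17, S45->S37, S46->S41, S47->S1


BFS from S0:
  layer 0: {S0}
  layer 1: {S8}
Reachable set: {S0, S8}
Count = 2

2


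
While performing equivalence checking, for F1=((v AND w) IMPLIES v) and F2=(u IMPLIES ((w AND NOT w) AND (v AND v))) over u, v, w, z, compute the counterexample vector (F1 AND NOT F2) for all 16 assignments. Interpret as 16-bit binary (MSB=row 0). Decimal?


F1 = ((v AND w) IMPLIES v)
F2 = (u IMPLIES ((w AND NOT w) AND (v AND v)))
Counterexample to F1=>F2 is where F1=1 and F2=0.
Evaluate each row (bits = u,v,w,z, MSB first):
  row 0 [0000]: F1=1 F2=1 -> F1&~F2 -> 0
  row 1 [0001]: F1=1 F2=1 -> F1&~F2 -> 0
  row 2 [0010]: F1=1 F2=1 -> F1&~F2 -> 0
  row 3 [0011]: F1=1 F2=1 -> F1&~F2 -> 0
  row 4 [0100]: F1=1 F2=1 -> F1&~F2 -> 0
  row 5 [0101]: F1=1 F2=1 -> F1&~F2 -> 0
  row 6 [0110]: F1=1 F2=1 -> F1&~F2 -> 0
  row 7 [0111]: F1=1 F2=1 -> F1&~F2 -> 0
  row 8 [1000]: F1=1 F2=0 -> F1&~F2 -> 1
  row 9 [1001]: F1=1 F2=0 -> F1&~F2 -> 1
  row 10 [1010]: F1=1 F2=0 -> F1&~F2 -> 1
  row 11 [1011]: F1=1 F2=0 -> F1&~F2 -> 1
  row 12 [1100]: F1=1 F2=0 -> F1&~F2 -> 1
  row 13 [1101]: F1=1 F2=0 -> F1&~F2 -> 1
  row 14 [1110]: F1=1 F2=0 -> F1&~F2 -> 1
  row 15 [1111]: F1=1 F2=0 -> F1&~F2 -> 1
Full result column, 4 rows per line (u,v fixed per line; w,z runs 00..11 left to right):
  rows 0-3 [u,v=00]: 0000  = hex 0
  rows 4-7 [u,v=01]: 0000  = hex 0
  rows 8-11 [u,v=10]: 1111  = hex F
  rows 12-15 [u,v=11]: 1111  = hex F
Counterexample vector (row 0 .. row 15) = 0000000011111111
Output column grouped in 4s = 0000 0000 1111 1111 = 0x00FF
Convert to decimal digit by digit (value = value*16 + digit):
  0 -> 0
  0*16 + 0 = 0
  0*16 + 15 (F) = 15
  15*16 + 15 (F) = 255
Decimal = 255

255


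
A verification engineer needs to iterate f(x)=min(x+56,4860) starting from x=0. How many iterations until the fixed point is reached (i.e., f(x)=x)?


Step 1: x=0, cap=4860, increment=56
Step 2: x grows by 56 each step until capped at 4860; fixed point is x=4860
Step 3: iterations = ceil(4860/56) = 87

87


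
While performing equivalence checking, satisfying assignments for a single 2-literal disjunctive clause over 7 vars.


Step 1: Total=2^7=128
Step 2: Unsat when all 2 false: 2^5=32
Step 3: Sat=128-32=96

96


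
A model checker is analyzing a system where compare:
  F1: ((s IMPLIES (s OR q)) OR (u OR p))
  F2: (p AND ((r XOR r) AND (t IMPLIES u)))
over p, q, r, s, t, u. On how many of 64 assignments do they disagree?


F1 = ((s IMPLIES (s OR q)) OR (u OR p))
F2 = (p AND ((r XOR r) AND (t IMPLIES u)))
Evaluate both on each of 64 rows (bits = p,q,r,s,t,u):
  row 0 [000000]: F1=1 F2=0 (differ) -> 1
  row 1 [000001]: F1=1 F2=0 (differ) -> 1
  row 2 [000010]: F1=1 F2=0 (differ) -> 1
  row 3 [000011]: F1=1 F2=0 (differ) -> 1
  row 4 [000100]: F1=1 F2=0 (differ) -> 1
  (every remaining row is evaluated the same way; all 64 results are listed next)
Full result column, 8 rows per line (p,q,r fixed per line; s,t,u runs 000..111 left to right):
  rows 0-7 [p,q,r=000]: 11111111  (ones: 8)
  rows 8-15 [p,q,r=001]: 11111111  (ones: 8)
  rows 16-23 [p,q,r=010]: 11111111  (ones: 8)
  rows 24-31 [p,q,r=011]: 11111111  (ones: 8)
  rows 32-39 [p,q,r=100]: 11111111  (ones: 8)
  rows 40-47 [p,q,r=101]: 11111111  (ones: 8)
  rows 48-55 [p,q,r=110]: 11111111  (ones: 8)
  rows 56-63 [p,q,r=111]: 11111111  (ones: 8)
Disagreements = 8+8+8+8+8+8+8+8 = 64

64


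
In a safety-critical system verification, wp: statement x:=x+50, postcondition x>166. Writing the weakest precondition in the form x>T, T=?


Formula: wp(x:=E, P) = P[E/x] (substitute E for x in postcondition)
Step 1: Postcondition: x>166
Step 2: Substitute x+50 for x: x+50>166
Step 3: Solve for x: x > 166-50 = 116

116


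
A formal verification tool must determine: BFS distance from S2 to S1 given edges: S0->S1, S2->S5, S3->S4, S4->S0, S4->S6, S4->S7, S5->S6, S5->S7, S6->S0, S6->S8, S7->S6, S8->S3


BFS layer-by-layer from S2:
  dist 0: {S2}
  dist 1: {S5}
  dist 2: {S6, S7}
  dist 3: {S0, S8}
  dist 4: {S1, S3}
  -> S1 reached at distance 4
Shortest path length = 4

4


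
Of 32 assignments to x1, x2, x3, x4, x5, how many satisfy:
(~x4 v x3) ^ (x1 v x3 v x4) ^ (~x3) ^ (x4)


CNF with 4 clauses over 5 vars (32 assignments).
An assignment satisfies CNF iff every clause has >=1 true literal.
Check each row (bits = x1,x2,x3,x4,x5; clause T/F shown):
  row 0 [00000]: clauses=TFTF -> 0
  row 1 [00001]: clauses=TFTF -> 0
  row 2 [00010]: clauses=FTTT -> 0
  row 3 [00011]: clauses=FTTT -> 0
  row 4 [00100]: clauses=TTFF -> 0
  row 5 [00101]: clauses=TTFF -> 0
  row 6 [00110]: clauses=TTFT -> 0
  row 7 [00111]: clauses=TTFT -> 0
  row 8 [01000]: clauses=TFTF -> 0
  row 9 [01001]: clauses=TFTF -> 0
  row 10 [01010]: clauses=FTTT -> 0
  row 11 [01011]: clauses=FTTT -> 0
  row 12 [01100]: clauses=TTFF -> 0
  row 13 [01101]: clauses=TTFF -> 0
  row 14 [01110]: clauses=TTFT -> 0
  row 15 [01111]: clauses=TTFT -> 0
  row 16 [10000]: clauses=TTTF -> 0
  row 17 [10001]: clauses=TTTF -> 0
  row 18 [10010]: clauses=FTTT -> 0
  row 19 [10011]: clauses=FTTT -> 0
  row 20 [10100]: clauses=TTFF -> 0
  row 21 [10101]: clauses=TTFF -> 0
  row 22 [10110]: clauses=TTFT -> 0
  row 23 [10111]: clauses=TTFT -> 0
  row 24 [11000]: clauses=TTTF -> 0
  row 25 [11001]: clauses=TTTF -> 0
  row 26 [11010]: clauses=FTTT -> 0
  row 27 [11011]: clauses=FTTT -> 0
  row 28 [11100]: clauses=TTFF -> 0
  row 29 [11101]: clauses=TTFF -> 0
  row 30 [11110]: clauses=TTFT -> 0
  row 31 [11111]: clauses=TTFT -> 0
Full result column, 8 rows per line (x1,x2 fixed per line; x3,x4,x5 runs 000..111 left to right):
  rows 0-7 [x1,x2=00]: 00000000  (ones: 0)
  rows 8-15 [x1,x2=01]: 00000000  (ones: 0)
  rows 16-23 [x1,x2=10]: 00000000  (ones: 0)
  rows 24-31 [x1,x2=11]: 00000000  (ones: 0)
Satisfying assignments = 0+0+0+0 = 0

0


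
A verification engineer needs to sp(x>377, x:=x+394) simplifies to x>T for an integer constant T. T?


Formula: sp(P, x:=E) = exists old_x. (x = E[old_x/x]) AND P[old_x/x] (old_x is the value of x before the assignment; eliminate old_x by solving x = E[old_x/x] for old_x)
Step 1: Precondition P: x>377, i.e. old_x > 377
Step 2: Assignment gives x = old_x + 394, so old_x = x - 394
Step 3: Substitute into P: x - 394 > 377
Step 4: Simplify: x > 377+394 = 771

771


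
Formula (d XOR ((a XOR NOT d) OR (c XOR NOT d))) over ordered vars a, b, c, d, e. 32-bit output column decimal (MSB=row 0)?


Formula: (d XOR ((a XOR NOT d) OR (c XOR NOT d))) over a, b, c, d, e (32 rows)
Evaluate each row (bits = a,b,c,d,e, MSB first):
  row 0 [00000]: (0 XOR ((0 XOR NOT 0) OR (0 XOR NOT 0))) -> 1
  row 1 [00001]: (0 XOR ((0 XOR NOT 0) OR (0 XOR NOT 0))) -> 1
  row 2 [00010]: (1 XOR ((0 XOR NOT 1) OR (0 XOR NOT 1))) -> 1
  row 3 [00011]: (1 XOR ((0 XOR NOT 1) OR (0 XOR NOT 1))) -> 1
  row 4 [00100]: (0 XOR ((0 XOR NOT 0) OR (1 XOR NOT 0))) -> 1
  row 5 [00101]: (0 XOR ((0 XOR NOT 0) OR (1 XOR NOT 0))) -> 1
  row 6 [00110]: (1 XOR ((0 XOR NOT 1) OR (1 XOR NOT 1))) -> 0
  row 7 [00111]: (1 XOR ((0 XOR NOT 1) OR (1 XOR NOT 1))) -> 0
  row 8 [01000]: (0 XOR ((0 XOR NOT 0) OR (0 XOR NOT 0))) -> 1
  row 9 [01001]: (0 XOR ((0 XOR NOT 0) OR (0 XOR NOT 0))) -> 1
  row 10 [01010]: (1 XOR ((0 XOR NOT 1) OR (0 XOR NOT 1))) -> 1
  row 11 [01011]: (1 XOR ((0 XOR NOT 1) OR (0 XOR NOT 1))) -> 1
  row 12 [01100]: (0 XOR ((0 XOR NOT 0) OR (1 XOR NOT 0))) -> 1
  row 13 [01101]: (0 XOR ((0 XOR NOT 0) OR (1 XOR NOT 0))) -> 1
  row 14 [01110]: (1 XOR ((0 XOR NOT 1) OR (1 XOR NOT 1))) -> 0
  row 15 [01111]: (1 XOR ((0 XOR NOT 1) OR (1 XOR NOT 1))) -> 0
  row 16 [10000]: (0 XOR ((1 XOR NOT 0) OR (0 XOR NOT 0))) -> 1
  row 17 [10001]: (0 XOR ((1 XOR NOT 0) OR (0 XOR NOT 0))) -> 1
  row 18 [10010]: (1 XOR ((1 XOR NOT 1) OR (0 XOR NOT 1))) -> 0
  row 19 [10011]: (1 XOR ((1 XOR NOT 1) OR (0 XOR NOT 1))) -> 0
  row 20 [10100]: (0 XOR ((1 XOR NOT 0) OR (1 XOR NOT 0))) -> 0
  row 21 [10101]: (0 XOR ((1 XOR NOT 0) OR (1 XOR NOT 0))) -> 0
  row 22 [10110]: (1 XOR ((1 XOR NOT 1) OR (1 XOR NOT 1))) -> 0
  row 23 [10111]: (1 XOR ((1 XOR NOT 1) OR (1 XOR NOT 1))) -> 0
  row 24 [11000]: (0 XOR ((1 XOR NOT 0) OR (0 XOR NOT 0))) -> 1
  row 25 [11001]: (0 XOR ((1 XOR NOT 0) OR (0 XOR NOT 0))) -> 1
  row 26 [11010]: (1 XOR ((1 XOR NOT 1) OR (0 XOR NOT 1))) -> 0
  row 27 [11011]: (1 XOR ((1 XOR NOT 1) OR (0 XOR NOT 1))) -> 0
  row 28 [11100]: (0 XOR ((1 XOR NOT 0) OR (1 XOR NOT 0))) -> 0
  row 29 [11101]: (0 XOR ((1 XOR NOT 0) OR (1 XOR NOT 0))) -> 0
  row 30 [11110]: (1 XOR ((1 XOR NOT 1) OR (1 XOR NOT 1))) -> 0
  row 31 [11111]: (1 XOR ((1 XOR NOT 1) OR (1 XOR NOT 1))) -> 0
Full result column, 4 rows per line (a,b,c fixed per line; d,e runs 00..11 left to right):
  rows 0-3 [a,b,c=000]: 1111  = hex F
  rows 4-7 [a,b,c=001]: 1100  = hex C
  rows 8-11 [a,b,c=010]: 1111  = hex F
  rows 12-15 [a,b,c=011]: 1100  = hex C
  rows 16-19 [a,b,c=100]: 1100  = hex C
  rows 20-23 [a,b,c=101]: 0000  = hex 0
  rows 24-27 [a,b,c=110]: 1100  = hex C
  rows 28-31 [a,b,c=111]: 0000  = hex 0
Output column (row 0 .. row 31) = 11111100111111001100000011000000
Output column grouped in 4s = 1111 1100 1111 1100 1100 0000 1100 0000 = 0xFCFCC0C0
Convert to decimal digit by digit (value = value*16 + digit):
  F -> 15
  15*16 + 12 (C) = 252
  252*16 + 15 (F) = 4047
  4047*16 + 12 (C) = 64764
  64764*16 + 12 (C) = 1036236
  1036236*16 + 0 = 16579776
  16579776*16 + 12 (C) = 265276428
  265276428*16 + 0 = 4244422848
Decimal = 4244422848

4244422848


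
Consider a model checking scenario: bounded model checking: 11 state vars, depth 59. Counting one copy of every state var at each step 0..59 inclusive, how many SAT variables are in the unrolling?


BMC unrolls to depth k, creating one copy of each state var for steps 0..k.
Step count = 59 + 1 = 60 (steps 0 through 59)
Vars per step = 11
Total = 11 * 60 = 660

660


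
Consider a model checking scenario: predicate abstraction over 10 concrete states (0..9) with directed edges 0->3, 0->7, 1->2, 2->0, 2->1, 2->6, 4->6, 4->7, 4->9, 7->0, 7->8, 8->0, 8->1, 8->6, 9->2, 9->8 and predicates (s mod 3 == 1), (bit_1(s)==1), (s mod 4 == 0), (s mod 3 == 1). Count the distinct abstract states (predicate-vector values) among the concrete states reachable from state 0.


BFS from 0:
Concrete reachable: {0, 1, 2, 3, 6, 7, 8}
Abstract via predicates (s mod 3 == 1), (bit_1(s)==1), (s mod 4 == 0), (s mod 3 == 1):
  (0,0,1,0) <- {0, 8}
  (0,1,0,0) <- {2, 3, 6}
  (1,0,0,1) <- {1}
  (1,1,0,1) <- {7}
Distinct abstract states = 4

4


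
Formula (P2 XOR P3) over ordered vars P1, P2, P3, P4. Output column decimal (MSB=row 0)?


Formula: (P2 XOR P3) over P1, P2, P3, P4 (16 rows)
Evaluate each row (bits = P1,P2,P3,P4, MSB first):
  row 0 [0000]: (0 XOR 0) -> 0
  row 1 [0001]: (0 XOR 0) -> 0
  row 2 [0010]: (0 XOR 1) -> 1
  row 3 [0011]: (0 XOR 1) -> 1
  row 4 [0100]: (1 XOR 0) -> 1
  row 5 [0101]: (1 XOR 0) -> 1
  row 6 [0110]: (1 XOR 1) -> 0
  row 7 [0111]: (1 XOR 1) -> 0
  row 8 [1000]: (0 XOR 0) -> 0
  row 9 [1001]: (0 XOR 0) -> 0
  row 10 [1010]: (0 XOR 1) -> 1
  row 11 [1011]: (0 XOR 1) -> 1
  row 12 [1100]: (1 XOR 0) -> 1
  row 13 [1101]: (1 XOR 0) -> 1
  row 14 [1110]: (1 XOR 1) -> 0
  row 15 [1111]: (1 XOR 1) -> 0
Full result column, 4 rows per line (P1,P2 fixed per line; P3,P4 runs 00..11 left to right):
  rows 0-3 [P1,P2=00]: 0011  = hex 3
  rows 4-7 [P1,P2=01]: 1100  = hex C
  rows 8-11 [P1,P2=10]: 0011  = hex 3
  rows 12-15 [P1,P2=11]: 1100  = hex C
Output column (row 0 .. row 15) = 0011110000111100
Output column grouped in 4s = 0011 1100 0011 1100 = 0x3C3C
Convert to decimal digit by digit (value = value*16 + digit):
  3 -> 3
  3*16 + 12 (C) = 60
  60*16 + 3 = 963
  963*16 + 12 (C) = 15420
Decimal = 15420

15420


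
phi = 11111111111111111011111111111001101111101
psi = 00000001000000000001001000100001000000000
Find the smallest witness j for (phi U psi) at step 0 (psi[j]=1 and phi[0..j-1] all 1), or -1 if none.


(phi U psi) at 0: need smallest j with psi[j]=1 and phi[i]=1 for all i in [0,j).
Scan from step 0:
  step 0: phi=1, psi=0 -> continue
  step 1: phi=1, psi=0 -> continue
  step 2: phi=1, psi=0 -> continue
  step 3: phi=1, psi=0 -> continue
  step 7: psi=1 and phi held for [0,7) -> witness found
Witness step = 7

7


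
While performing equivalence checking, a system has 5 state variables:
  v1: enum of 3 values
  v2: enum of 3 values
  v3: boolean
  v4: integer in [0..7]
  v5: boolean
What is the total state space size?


State space = product of domain sizes of all variables.
Domain sizes:
  v1 (enum of 3 values): 3
  v2 (enum of 3 values): 3
  v3 (boolean): 2
  v4 (integer in [0..7]): 8
  v5 (boolean): 2
Product = 3 * 3 * 2 * 8 * 2 = 288

288


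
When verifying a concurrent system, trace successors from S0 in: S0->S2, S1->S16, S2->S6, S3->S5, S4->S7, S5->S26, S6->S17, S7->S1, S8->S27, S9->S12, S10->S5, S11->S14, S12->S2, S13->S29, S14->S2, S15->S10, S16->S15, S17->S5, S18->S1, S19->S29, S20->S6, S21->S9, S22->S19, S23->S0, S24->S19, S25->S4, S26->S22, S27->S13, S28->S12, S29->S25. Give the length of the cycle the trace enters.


Trace from S0 until a state repeats:
  S0 -> S2 -> S6 -> S17 -> S5 -> S26 -> S22 -> S19 -> S29 -> S25 -> S4 -> S7 -> S1 -> S16 -> S15 -> S10 -> S5
S5 first seen at step 4, revisited at step 16.
Cycle length = 16 - 4 = 12

12


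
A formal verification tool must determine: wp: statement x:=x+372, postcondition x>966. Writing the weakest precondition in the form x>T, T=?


Formula: wp(x:=E, P) = P[E/x] (substitute E for x in postcondition)
Step 1: Postcondition: x>966
Step 2: Substitute x+372 for x: x+372>966
Step 3: Solve for x: x > 966-372 = 594

594


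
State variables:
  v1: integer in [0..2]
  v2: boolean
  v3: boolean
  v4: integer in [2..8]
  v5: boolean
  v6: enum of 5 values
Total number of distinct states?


State space = product of domain sizes of all variables.
Domain sizes:
  v1 (integer in [0..2]): 3
  v2 (boolean): 2
  v3 (boolean): 2
  v4 (integer in [2..8]): 7
  v5 (boolean): 2
  v6 (enum of 5 values): 5
Product = 3 * 2 * 2 * 7 * 2 * 5 = 840

840


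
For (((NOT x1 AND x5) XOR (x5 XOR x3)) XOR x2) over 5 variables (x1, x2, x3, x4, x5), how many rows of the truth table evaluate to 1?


Formula: (((NOT x1 AND x5) XOR (x5 XOR x3)) XOR x2) over 5 vars (32 rows)
Evaluate each row (x1, x2, x3, x4, x5 as bits, MSB first):
  row 0 [00000]: (((NOT 0 AND 0) XOR (0 XOR 0)) XOR 0) -> 0
  row 1 [00001]: (((NOT 0 AND 1) XOR (1 XOR 0)) XOR 0) -> 0
  row 2 [00010]: (((NOT 0 AND 0) XOR (0 XOR 0)) XOR 0) -> 0
  row 3 [00011]: (((NOT 0 AND 1) XOR (1 XOR 0)) XOR 0) -> 0
  row 4 [00100]: (((NOT 0 AND 0) XOR (0 XOR 1)) XOR 0) -> 1
  row 5 [00101]: (((NOT 0 AND 1) XOR (1 XOR 1)) XOR 0) -> 1
  row 6 [00110]: (((NOT 0 AND 0) XOR (0 XOR 1)) XOR 0) -> 1
  row 7 [00111]: (((NOT 0 AND 1) XOR (1 XOR 1)) XOR 0) -> 1
  row 8 [01000]: (((NOT 0 AND 0) XOR (0 XOR 0)) XOR 1) -> 1
  row 9 [01001]: (((NOT 0 AND 1) XOR (1 XOR 0)) XOR 1) -> 1
  row 10 [01010]: (((NOT 0 AND 0) XOR (0 XOR 0)) XOR 1) -> 1
  row 11 [01011]: (((NOT 0 AND 1) XOR (1 XOR 0)) XOR 1) -> 1
  row 12 [01100]: (((NOT 0 AND 0) XOR (0 XOR 1)) XOR 1) -> 0
  row 13 [01101]: (((NOT 0 AND 1) XOR (1 XOR 1)) XOR 1) -> 0
  row 14 [01110]: (((NOT 0 AND 0) XOR (0 XOR 1)) XOR 1) -> 0
  row 15 [01111]: (((NOT 0 AND 1) XOR (1 XOR 1)) XOR 1) -> 0
  row 16 [10000]: (((NOT 1 AND 0) XOR (0 XOR 0)) XOR 0) -> 0
  row 17 [10001]: (((NOT 1 AND 1) XOR (1 XOR 0)) XOR 0) -> 1
  row 18 [10010]: (((NOT 1 AND 0) XOR (0 XOR 0)) XOR 0) -> 0
  row 19 [10011]: (((NOT 1 AND 1) XOR (1 XOR 0)) XOR 0) -> 1
  row 20 [10100]: (((NOT 1 AND 0) XOR (0 XOR 1)) XOR 0) -> 1
  row 21 [10101]: (((NOT 1 AND 1) XOR (1 XOR 1)) XOR 0) -> 0
  row 22 [10110]: (((NOT 1 AND 0) XOR (0 XOR 1)) XOR 0) -> 1
  row 23 [10111]: (((NOT 1 AND 1) XOR (1 XOR 1)) XOR 0) -> 0
  row 24 [11000]: (((NOT 1 AND 0) XOR (0 XOR 0)) XOR 1) -> 1
  row 25 [11001]: (((NOT 1 AND 1) XOR (1 XOR 0)) XOR 1) -> 0
  row 26 [11010]: (((NOT 1 AND 0) XOR (0 XOR 0)) XOR 1) -> 1
  row 27 [11011]: (((NOT 1 AND 1) XOR (1 XOR 0)) XOR 1) -> 0
  row 28 [11100]: (((NOT 1 AND 0) XOR (0 XOR 1)) XOR 1) -> 0
  row 29 [11101]: (((NOT 1 AND 1) XOR (1 XOR 1)) XOR 1) -> 1
  row 30 [11110]: (((NOT 1 AND 0) XOR (0 XOR 1)) XOR 1) -> 0
  row 31 [11111]: (((NOT 1 AND 1) XOR (1 XOR 1)) XOR 1) -> 1
Full result column, 8 rows per line (x1,x2 fixed per line; x3,x4,x5 runs 000..111 left to right):
  rows 0-7 [x1,x2=00]: 00001111  (ones: 4)
  rows 8-15 [x1,x2=01]: 11110000  (ones: 4)
  rows 16-23 [x1,x2=10]: 01011010  (ones: 4)
  rows 24-31 [x1,x2=11]: 10100101  (ones: 4)
Count of 1-rows = 4+4+4+4 = 16

16


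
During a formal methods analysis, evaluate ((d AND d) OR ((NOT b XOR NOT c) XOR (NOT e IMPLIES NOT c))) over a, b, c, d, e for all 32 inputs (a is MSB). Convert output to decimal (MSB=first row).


Formula: ((d AND d) OR ((NOT b XOR NOT c) XOR (NOT e IMPLIES NOT c))) over a, b, c, d, e (32 rows)
Evaluate each row (bits = a,b,c,d,e, MSB first):
  row 0 [00000]: ((0 AND 0) OR ((NOT 0 XOR NOT 0) XOR (NOT 0 IMPLIES NOT 0))) -> 1
  row 1 [00001]: ((0 AND 0) OR ((NOT 0 XOR NOT 0) XOR (NOT 1 IMPLIES NOT 0))) -> 1
  row 2 [00010]: ((1 AND 1) OR ((NOT 0 XOR NOT 0) XOR (NOT 0 IMPLIES NOT 0))) -> 1
  row 3 [00011]: ((1 AND 1) OR ((NOT 0 XOR NOT 0) XOR (NOT 1 IMPLIES NOT 0))) -> 1
  row 4 [00100]: ((0 AND 0) OR ((NOT 0 XOR NOT 1) XOR (NOT 0 IMPLIES NOT 1))) -> 1
  row 5 [00101]: ((0 AND 0) OR ((NOT 0 XOR NOT 1) XOR (NOT 1 IMPLIES NOT 1))) -> 0
  row 6 [00110]: ((1 AND 1) OR ((NOT 0 XOR NOT 1) XOR (NOT 0 IMPLIES NOT 1))) -> 1
  row 7 [00111]: ((1 AND 1) OR ((NOT 0 XOR NOT 1) XOR (NOT 1 IMPLIES NOT 1))) -> 1
  row 8 [01000]: ((0 AND 0) OR ((NOT 1 XOR NOT 0) XOR (NOT 0 IMPLIES NOT 0))) -> 0
  row 9 [01001]: ((0 AND 0) OR ((NOT 1 XOR NOT 0) XOR (NOT 1 IMPLIES NOT 0))) -> 0
  row 10 [01010]: ((1 AND 1) OR ((NOT 1 XOR NOT 0) XOR (NOT 0 IMPLIES NOT 0))) -> 1
  row 11 [01011]: ((1 AND 1) OR ((NOT 1 XOR NOT 0) XOR (NOT 1 IMPLIES NOT 0))) -> 1
  row 12 [01100]: ((0 AND 0) OR ((NOT 1 XOR NOT 1) XOR (NOT 0 IMPLIES NOT 1))) -> 0
  row 13 [01101]: ((0 AND 0) OR ((NOT 1 XOR NOT 1) XOR (NOT 1 IMPLIES NOT 1))) -> 1
  row 14 [01110]: ((1 AND 1) OR ((NOT 1 XOR NOT 1) XOR (NOT 0 IMPLIES NOT 1))) -> 1
  row 15 [01111]: ((1 AND 1) OR ((NOT 1 XOR NOT 1) XOR (NOT 1 IMPLIES NOT 1))) -> 1
  row 16 [10000]: ((0 AND 0) OR ((NOT 0 XOR NOT 0) XOR (NOT 0 IMPLIES NOT 0))) -> 1
  row 17 [10001]: ((0 AND 0) OR ((NOT 0 XOR NOT 0) XOR (NOT 1 IMPLIES NOT 0))) -> 1
  row 18 [10010]: ((1 AND 1) OR ((NOT 0 XOR NOT 0) XOR (NOT 0 IMPLIES NOT 0))) -> 1
  row 19 [10011]: ((1 AND 1) OR ((NOT 0 XOR NOT 0) XOR (NOT 1 IMPLIES NOT 0))) -> 1
  row 20 [10100]: ((0 AND 0) OR ((NOT 0 XOR NOT 1) XOR (NOT 0 IMPLIES NOT 1))) -> 1
  row 21 [10101]: ((0 AND 0) OR ((NOT 0 XOR NOT 1) XOR (NOT 1 IMPLIES NOT 1))) -> 0
  row 22 [10110]: ((1 AND 1) OR ((NOT 0 XOR NOT 1) XOR (NOT 0 IMPLIES NOT 1))) -> 1
  row 23 [10111]: ((1 AND 1) OR ((NOT 0 XOR NOT 1) XOR (NOT 1 IMPLIES NOT 1))) -> 1
  row 24 [11000]: ((0 AND 0) OR ((NOT 1 XOR NOT 0) XOR (NOT 0 IMPLIES NOT 0))) -> 0
  row 25 [11001]: ((0 AND 0) OR ((NOT 1 XOR NOT 0) XOR (NOT 1 IMPLIES NOT 0))) -> 0
  row 26 [11010]: ((1 AND 1) OR ((NOT 1 XOR NOT 0) XOR (NOT 0 IMPLIES NOT 0))) -> 1
  row 27 [11011]: ((1 AND 1) OR ((NOT 1 XOR NOT 0) XOR (NOT 1 IMPLIES NOT 0))) -> 1
  row 28 [11100]: ((0 AND 0) OR ((NOT 1 XOR NOT 1) XOR (NOT 0 IMPLIES NOT 1))) -> 0
  row 29 [11101]: ((0 AND 0) OR ((NOT 1 XOR NOT 1) XOR (NOT 1 IMPLIES NOT 1))) -> 1
  row 30 [11110]: ((1 AND 1) OR ((NOT 1 XOR NOT 1) XOR (NOT 0 IMPLIES NOT 1))) -> 1
  row 31 [11111]: ((1 AND 1) OR ((NOT 1 XOR NOT 1) XOR (NOT 1 IMPLIES NOT 1))) -> 1
Full result column, 4 rows per line (a,b,c fixed per line; d,e runs 00..11 left to right):
  rows 0-3 [a,b,c=000]: 1111  = hex F
  rows 4-7 [a,b,c=001]: 1011  = hex B
  rows 8-11 [a,b,c=010]: 0011  = hex 3
  rows 12-15 [a,b,c=011]: 0111  = hex 7
  rows 16-19 [a,b,c=100]: 1111  = hex F
  rows 20-23 [a,b,c=101]: 1011  = hex B
  rows 24-27 [a,b,c=110]: 0011  = hex 3
  rows 28-31 [a,b,c=111]: 0111  = hex 7
Output column (row 0 .. row 31) = 11111011001101111111101100110111
Output column grouped in 4s = 1111 1011 0011 0111 1111 1011 0011 0111 = 0xFB37FB37
Convert to decimal digit by digit (value = value*16 + digit):
  F -> 15
  15*16 + 11 (B) = 251
  251*16 + 3 = 4019
  4019*16 + 7 = 64311
  64311*16 + 15 (F) = 1028991
  1028991*16 + 11 (B) = 16463867
  16463867*16 + 3 = 263421875
  263421875*16 + 7 = 4214750007
Decimal = 4214750007

4214750007


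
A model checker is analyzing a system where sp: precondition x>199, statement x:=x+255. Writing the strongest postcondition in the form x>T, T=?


Formula: sp(P, x:=E) = exists old_x. (x = E[old_x/x]) AND P[old_x/x] (old_x is the value of x before the assignment; eliminate old_x by solving x = E[old_x/x] for old_x)
Step 1: Precondition P: x>199, i.e. old_x > 199
Step 2: Assignment gives x = old_x + 255, so old_x = x - 255
Step 3: Substitute into P: x - 255 > 199
Step 4: Simplify: x > 199+255 = 454

454
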